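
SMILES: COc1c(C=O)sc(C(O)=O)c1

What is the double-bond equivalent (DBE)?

Molecular formula from the SMILES: C7H6O4S.
DoU = (2C + 2 + N − H − X)/2 = (2·7 + 2 + 0 − 6 − 0)/2 = 10/2 = 5.
(Structurally: 1 ring(s) + 4 π bond(s) = 5.)

5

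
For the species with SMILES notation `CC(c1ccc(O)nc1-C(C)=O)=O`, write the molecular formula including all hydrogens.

Heavy atoms from the SMILES: 9 C, 1 N, 3 O.
Implicit hydrogens by atom environment:
  3 × C (aromatic): no H
  2 × C: 3 H each → 6
  2 × C (aromatic): 1 H each → 2
  2 × C: no H
  2 × O: no H
  1 × N (aromatic): no H
  1 × O: 1 H
  Total hydrogens = 9.
Molecular formula: C9H9NO3

C9H9NO3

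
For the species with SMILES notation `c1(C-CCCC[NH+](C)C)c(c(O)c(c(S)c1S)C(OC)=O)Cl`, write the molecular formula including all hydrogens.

C15H23ClNO3S2+

Heavy atoms from the SMILES: 15 C, 1 Cl, 1 N, 3 O, 2 S.
Implicit hydrogens by atom environment:
  6 × C (aromatic): no H
  5 × C: 2 H each → 10
  3 × C: 3 H each → 9
  2 × O: no H
  2 × S: 1 H each → 2
  1 × C: no H
  1 × Cl: no H
  1 × N (charge +1): 1 H
  1 × O: 1 H
  Total hydrogens = 23.
Net charge +1.
Molecular formula: C15H23ClNO3S2+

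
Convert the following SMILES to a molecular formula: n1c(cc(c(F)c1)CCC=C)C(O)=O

Heavy atoms from the SMILES: 10 C, 1 F, 1 N, 2 O.
Implicit hydrogens by atom environment:
  3 × C: 2 H each → 6
  3 × C (aromatic): no H
  2 × C (aromatic): 1 H each → 2
  1 × C: 1 H
  1 × C: no H
  1 × F: no H
  1 × N (aromatic): no H
  1 × O: 1 H
  1 × O: no H
  Total hydrogens = 10.
Molecular formula: C10H10FNO2

C10H10FNO2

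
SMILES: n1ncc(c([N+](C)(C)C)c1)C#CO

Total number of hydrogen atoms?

Hydrogens are implicit in SMILES; fill each atom to its normal valence:
  3 × C: 3 H each → 9
  2 × C (aromatic): 1 H each → 2
  2 × C (aromatic): no H
  2 × C: no H
  2 × N (aromatic): no H
  1 × N (charge +1): no H
  1 × O: 1 H
  Total hydrogens = 12.

12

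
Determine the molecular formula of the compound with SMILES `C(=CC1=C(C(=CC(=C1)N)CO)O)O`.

C9H11NO3

Heavy atoms from the SMILES: 9 C, 1 N, 3 O.
Implicit hydrogens by atom environment:
  4 × C (aromatic): no H
  3 × O: 1 H each → 3
  2 × C (aromatic): 1 H each → 2
  2 × C: 1 H each → 2
  1 × C: 2 H
  1 × N: 2 H
  Total hydrogens = 11.
Molecular formula: C9H11NO3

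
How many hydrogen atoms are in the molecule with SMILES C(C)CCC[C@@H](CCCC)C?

24

Hydrogens are implicit in SMILES; fill each atom to its normal valence:
  7 × C: 2 H each → 14
  3 × C: 3 H each → 9
  1 × C: 1 H
  Total hydrogens = 24.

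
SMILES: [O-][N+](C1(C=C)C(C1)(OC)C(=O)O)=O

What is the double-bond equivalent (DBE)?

4

Molecular formula from the SMILES: C7H9NO5.
DoU = (2C + 2 + N − H − X)/2 = (2·7 + 2 + 1 − 9 − 0)/2 = 8/2 = 4.
(Structurally: 1 ring(s) + 3 π bond(s) = 4.)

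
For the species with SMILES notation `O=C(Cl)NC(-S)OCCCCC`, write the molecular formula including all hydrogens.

Heavy atoms from the SMILES: 7 C, 1 Cl, 1 N, 2 O, 1 S.
Implicit hydrogens by atom environment:
  4 × C: 2 H each → 8
  2 × O: no H
  1 × C: 3 H
  1 × C: 1 H
  1 × C: no H
  1 × Cl: no H
  1 × N: 1 H
  1 × S: 1 H
  Total hydrogens = 14.
Molecular formula: C7H14ClNO2S

C7H14ClNO2S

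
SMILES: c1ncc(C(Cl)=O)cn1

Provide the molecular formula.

C5H3ClN2O

Heavy atoms from the SMILES: 5 C, 1 Cl, 2 N, 1 O.
Implicit hydrogens by atom environment:
  3 × C (aromatic): 1 H each → 3
  2 × N (aromatic): no H
  1 × C (aromatic): no H
  1 × C: no H
  1 × Cl: no H
  1 × O: no H
  Total hydrogens = 3.
Molecular formula: C5H3ClN2O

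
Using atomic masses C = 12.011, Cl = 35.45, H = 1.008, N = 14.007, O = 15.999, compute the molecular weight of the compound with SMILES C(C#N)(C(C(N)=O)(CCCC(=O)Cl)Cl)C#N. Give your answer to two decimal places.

Molecular formula: C9H9Cl2N3O2.
M = 9×12.011 + 2×35.45 + 9×1.008 + 3×14.007 + 2×15.999 = 262.09 g/mol.

262.09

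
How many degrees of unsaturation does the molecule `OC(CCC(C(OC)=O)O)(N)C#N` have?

3

Molecular formula from the SMILES: C7H12N2O4.
DoU = (2C + 2 + N − H − X)/2 = (2·7 + 2 + 2 − 12 − 0)/2 = 6/2 = 3.
(Structurally: 0 ring(s) + 3 π bond(s) = 3.)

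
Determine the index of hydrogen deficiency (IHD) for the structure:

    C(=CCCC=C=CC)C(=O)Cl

Molecular formula from the SMILES: C9H11ClO.
DoU = (2C + 2 + N − H − X)/2 = (2·9 + 2 + 0 − 11 − 1)/2 = 8/2 = 4.
(Structurally: 0 ring(s) + 4 π bond(s) = 4.)

4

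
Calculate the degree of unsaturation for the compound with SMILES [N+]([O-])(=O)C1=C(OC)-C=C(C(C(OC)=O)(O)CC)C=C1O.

6

Molecular formula from the SMILES: C12H15NO7.
DoU = (2C + 2 + N − H − X)/2 = (2·12 + 2 + 1 − 15 − 0)/2 = 12/2 = 6.
(Structurally: 1 ring(s) + 5 π bond(s) = 6.)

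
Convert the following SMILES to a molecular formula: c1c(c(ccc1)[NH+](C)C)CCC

C11H18N+

Heavy atoms from the SMILES: 11 C, 1 N.
Implicit hydrogens by atom environment:
  4 × C (aromatic): 1 H each → 4
  3 × C: 3 H each → 9
  2 × C: 2 H each → 4
  2 × C (aromatic): no H
  1 × N (charge +1): 1 H
  Total hydrogens = 18.
Net charge +1.
Molecular formula: C11H18N+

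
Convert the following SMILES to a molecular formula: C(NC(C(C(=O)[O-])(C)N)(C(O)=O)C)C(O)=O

C8H13N2O6-

Heavy atoms from the SMILES: 8 C, 2 N, 6 O.
Implicit hydrogens by atom environment:
  5 × C: no H
  3 × O: no H
  2 × C: 3 H each → 6
  2 × O: 1 H each → 2
  1 × C: 2 H
  1 × N: 2 H
  1 × N: 1 H
  1 × O (charge -1): no H
  Total hydrogens = 13.
Net charge -1.
Molecular formula: C8H13N2O6-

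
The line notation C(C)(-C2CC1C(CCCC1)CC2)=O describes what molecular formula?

Heavy atoms from the SMILES: 12 C, 1 O.
Implicit hydrogens by atom environment:
  7 × C: 2 H each → 14
  3 × C: 1 H each → 3
  1 × C: 3 H
  1 × C: no H
  1 × O: no H
  Total hydrogens = 20.
Molecular formula: C12H20O

C12H20O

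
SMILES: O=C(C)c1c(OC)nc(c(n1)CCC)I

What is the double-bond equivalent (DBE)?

Molecular formula from the SMILES: C10H13IN2O2.
DoU = (2C + 2 + N − H − X)/2 = (2·10 + 2 + 2 − 13 − 1)/2 = 10/2 = 5.
(Structurally: 1 ring(s) + 4 π bond(s) = 5.)

5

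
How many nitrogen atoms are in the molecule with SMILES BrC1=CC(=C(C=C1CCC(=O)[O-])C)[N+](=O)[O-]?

1

The symbol for nitrogen appears 1 time in the SMILES.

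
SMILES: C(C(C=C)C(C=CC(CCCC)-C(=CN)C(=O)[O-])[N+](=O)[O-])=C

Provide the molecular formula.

C16H23N2O4-

Heavy atoms from the SMILES: 16 C, 2 N, 4 O.
Implicit hydrogens by atom environment:
  8 × C: 1 H each → 8
  5 × C: 2 H each → 10
  2 × C: no H
  2 × O: no H
  2 × O (charge -1): no H
  1 × C: 3 H
  1 × N: 2 H
  1 × N (charge +1): no H
  Total hydrogens = 23.
Net charge -1.
Molecular formula: C16H23N2O4-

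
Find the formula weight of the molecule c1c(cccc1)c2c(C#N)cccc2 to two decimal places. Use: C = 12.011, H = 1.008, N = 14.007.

179.22

Molecular formula: C13H9N.
M = 13×12.011 + 9×1.008 + 1×14.007 = 179.22 g/mol.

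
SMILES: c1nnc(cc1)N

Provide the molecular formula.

C4H5N3

Heavy atoms from the SMILES: 4 C, 3 N.
Implicit hydrogens by atom environment:
  3 × C (aromatic): 1 H each → 3
  2 × N (aromatic): no H
  1 × C (aromatic): no H
  1 × N: 2 H
  Total hydrogens = 5.
Molecular formula: C4H5N3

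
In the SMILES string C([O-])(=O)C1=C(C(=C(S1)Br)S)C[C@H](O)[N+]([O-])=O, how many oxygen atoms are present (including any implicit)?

The symbol for oxygen appears 5 times in the SMILES.

5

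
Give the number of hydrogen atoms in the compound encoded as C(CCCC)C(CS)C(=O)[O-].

15

Hydrogens are implicit in SMILES; fill each atom to its normal valence:
  5 × C: 2 H each → 10
  1 × C: 3 H
  1 × C: 1 H
  1 × C: no H
  1 × O: no H
  1 × O (charge -1): no H
  1 × S: 1 H
  Total hydrogens = 15.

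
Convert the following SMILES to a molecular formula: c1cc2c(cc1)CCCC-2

C10H12

Heavy atoms from the SMILES: 10 C.
Implicit hydrogens by atom environment:
  4 × C: 2 H each → 8
  4 × C (aromatic): 1 H each → 4
  2 × C (aromatic): no H
  Total hydrogens = 12.
Molecular formula: C10H12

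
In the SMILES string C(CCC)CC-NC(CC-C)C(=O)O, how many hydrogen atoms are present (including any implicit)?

23

Hydrogens are implicit in SMILES; fill each atom to its normal valence:
  7 × C: 2 H each → 14
  2 × C: 3 H each → 6
  1 × C: 1 H
  1 × C: no H
  1 × N: 1 H
  1 × O: 1 H
  1 × O: no H
  Total hydrogens = 23.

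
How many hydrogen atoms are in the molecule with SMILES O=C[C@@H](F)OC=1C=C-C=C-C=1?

Hydrogens are implicit in SMILES; fill each atom to its normal valence:
  5 × C (aromatic): 1 H each → 5
  2 × C: 1 H each → 2
  2 × O: no H
  1 × C (aromatic): no H
  1 × F: no H
  Total hydrogens = 7.

7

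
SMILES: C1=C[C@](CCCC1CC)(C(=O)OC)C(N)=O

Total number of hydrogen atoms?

19

Hydrogens are implicit in SMILES; fill each atom to its normal valence:
  4 × C: 2 H each → 8
  3 × C: 1 H each → 3
  3 × C: no H
  3 × O: no H
  2 × C: 3 H each → 6
  1 × N: 2 H
  Total hydrogens = 19.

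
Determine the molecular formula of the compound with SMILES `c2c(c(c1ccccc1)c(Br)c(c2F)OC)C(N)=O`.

C14H11BrFNO2

Heavy atoms from the SMILES: 1 Br, 14 C, 1 F, 1 N, 2 O.
Implicit hydrogens by atom environment:
  6 × C (aromatic): 1 H each → 6
  6 × C (aromatic): no H
  2 × O: no H
  1 × Br: no H
  1 × C: 3 H
  1 × C: no H
  1 × F: no H
  1 × N: 2 H
  Total hydrogens = 11.
Molecular formula: C14H11BrFNO2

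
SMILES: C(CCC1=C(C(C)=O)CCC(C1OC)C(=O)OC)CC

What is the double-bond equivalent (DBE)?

4

Molecular formula from the SMILES: C16H26O4.
DoU = (2C + 2 + N − H − X)/2 = (2·16 + 2 + 0 − 26 − 0)/2 = 8/2 = 4.
(Structurally: 1 ring(s) + 3 π bond(s) = 4.)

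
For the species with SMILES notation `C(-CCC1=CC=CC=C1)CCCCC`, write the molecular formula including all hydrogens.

Heavy atoms from the SMILES: 14 C.
Implicit hydrogens by atom environment:
  7 × C: 2 H each → 14
  5 × C (aromatic): 1 H each → 5
  1 × C: 3 H
  1 × C (aromatic): no H
  Total hydrogens = 22.
Molecular formula: C14H22

C14H22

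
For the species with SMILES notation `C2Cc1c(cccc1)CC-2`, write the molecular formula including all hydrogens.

C10H12

Heavy atoms from the SMILES: 10 C.
Implicit hydrogens by atom environment:
  4 × C: 2 H each → 8
  4 × C (aromatic): 1 H each → 4
  2 × C (aromatic): no H
  Total hydrogens = 12.
Molecular formula: C10H12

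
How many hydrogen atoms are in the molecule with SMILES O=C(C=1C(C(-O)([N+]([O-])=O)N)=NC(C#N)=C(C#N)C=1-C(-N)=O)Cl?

Hydrogens are implicit in SMILES; fill each atom to its normal valence:
  5 × C (aromatic): no H
  5 × C: no H
  3 × O: no H
  2 × N: 2 H each → 4
  2 × N: no H
  1 × Cl: no H
  1 × N (aromatic): no H
  1 × N (charge +1): no H
  1 × O: 1 H
  1 × O (charge -1): no H
  Total hydrogens = 5.

5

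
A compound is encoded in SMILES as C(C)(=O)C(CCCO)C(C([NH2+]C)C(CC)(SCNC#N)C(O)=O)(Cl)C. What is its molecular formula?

Heavy atoms from the SMILES: 16 C, 1 Cl, 3 N, 4 O, 1 S.
Implicit hydrogens by atom environment:
  5 × C: 2 H each → 10
  5 × C: no H
  4 × C: 3 H each → 12
  2 × C: 1 H each → 2
  2 × O: 1 H each → 2
  2 × O: no H
  1 × Cl: no H
  1 × N (charge +1): 2 H
  1 × N: 1 H
  1 × N: no H
  1 × S: no H
  Total hydrogens = 29.
Net charge +1.
Molecular formula: C16H29ClN3O4S+

C16H29ClN3O4S+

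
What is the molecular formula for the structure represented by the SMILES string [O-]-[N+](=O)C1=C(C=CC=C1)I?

C6H4INO2

Heavy atoms from the SMILES: 6 C, 1 I, 1 N, 2 O.
Implicit hydrogens by atom environment:
  4 × C (aromatic): 1 H each → 4
  2 × C (aromatic): no H
  1 × I: no H
  1 × N (charge +1): no H
  1 × O: no H
  1 × O (charge -1): no H
  Total hydrogens = 4.
Molecular formula: C6H4INO2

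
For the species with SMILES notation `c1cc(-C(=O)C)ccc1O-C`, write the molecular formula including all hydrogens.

Heavy atoms from the SMILES: 9 C, 2 O.
Implicit hydrogens by atom environment:
  4 × C (aromatic): 1 H each → 4
  2 × C: 3 H each → 6
  2 × C (aromatic): no H
  2 × O: no H
  1 × C: no H
  Total hydrogens = 10.
Molecular formula: C9H10O2

C9H10O2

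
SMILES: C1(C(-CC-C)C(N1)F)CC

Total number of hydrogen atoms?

16

Hydrogens are implicit in SMILES; fill each atom to its normal valence:
  3 × C: 2 H each → 6
  3 × C: 1 H each → 3
  2 × C: 3 H each → 6
  1 × F: no H
  1 × N: 1 H
  Total hydrogens = 16.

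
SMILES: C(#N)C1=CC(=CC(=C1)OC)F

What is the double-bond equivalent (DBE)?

Molecular formula from the SMILES: C8H6FNO.
DoU = (2C + 2 + N − H − X)/2 = (2·8 + 2 + 1 − 6 − 1)/2 = 12/2 = 6.
(Structurally: 1 ring(s) + 5 π bond(s) = 6.)

6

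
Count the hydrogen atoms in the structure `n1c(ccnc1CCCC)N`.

13

Hydrogens are implicit in SMILES; fill each atom to its normal valence:
  3 × C: 2 H each → 6
  2 × C (aromatic): 1 H each → 2
  2 × C (aromatic): no H
  2 × N (aromatic): no H
  1 × C: 3 H
  1 × N: 2 H
  Total hydrogens = 13.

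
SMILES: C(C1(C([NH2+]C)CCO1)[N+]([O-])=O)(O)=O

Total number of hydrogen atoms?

11

Hydrogens are implicit in SMILES; fill each atom to its normal valence:
  3 × O: no H
  2 × C: 2 H each → 4
  2 × C: no H
  1 × C: 3 H
  1 × C: 1 H
  1 × N (charge +1): 2 H
  1 × N (charge +1): no H
  1 × O: 1 H
  1 × O (charge -1): no H
  Total hydrogens = 11.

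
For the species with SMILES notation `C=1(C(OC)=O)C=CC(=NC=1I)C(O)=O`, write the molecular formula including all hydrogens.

Heavy atoms from the SMILES: 8 C, 1 I, 1 N, 4 O.
Implicit hydrogens by atom environment:
  3 × C (aromatic): no H
  3 × O: no H
  2 × C (aromatic): 1 H each → 2
  2 × C: no H
  1 × C: 3 H
  1 × I: no H
  1 × N (aromatic): no H
  1 × O: 1 H
  Total hydrogens = 6.
Molecular formula: C8H6INO4

C8H6INO4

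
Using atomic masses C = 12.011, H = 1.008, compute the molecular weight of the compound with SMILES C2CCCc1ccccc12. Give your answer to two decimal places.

Molecular formula: C10H12.
M = 10×12.011 + 12×1.008 = 132.21 g/mol.

132.21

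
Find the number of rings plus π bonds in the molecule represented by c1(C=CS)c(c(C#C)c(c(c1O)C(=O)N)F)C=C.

Molecular formula from the SMILES: C13H10FNO2S.
DoU = (2C + 2 + N − H − X)/2 = (2·13 + 2 + 1 − 10 − 1)/2 = 18/2 = 9.
(Structurally: 1 ring(s) + 8 π bond(s) = 9.)

9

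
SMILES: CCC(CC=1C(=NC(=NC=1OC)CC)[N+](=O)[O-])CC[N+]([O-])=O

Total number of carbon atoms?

The symbol for carbon appears 13 times in the SMILES.

13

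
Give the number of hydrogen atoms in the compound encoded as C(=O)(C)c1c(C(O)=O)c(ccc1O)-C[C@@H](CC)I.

Hydrogens are implicit in SMILES; fill each atom to its normal valence:
  4 × C (aromatic): no H
  2 × C: 3 H each → 6
  2 × C: 2 H each → 4
  2 × C (aromatic): 1 H each → 2
  2 × C: no H
  2 × O: 1 H each → 2
  2 × O: no H
  1 × C: 1 H
  1 × I: no H
  Total hydrogens = 15.

15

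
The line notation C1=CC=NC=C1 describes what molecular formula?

Heavy atoms from the SMILES: 5 C, 1 N.
Implicit hydrogens by atom environment:
  5 × C (aromatic): 1 H each → 5
  1 × N (aromatic): no H
  Total hydrogens = 5.
Molecular formula: C5H5N

C5H5N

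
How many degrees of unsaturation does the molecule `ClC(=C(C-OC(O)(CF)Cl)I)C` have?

1

Molecular formula from the SMILES: C6H8Cl2FIO2.
DoU = (2C + 2 + N − H − X)/2 = (2·6 + 2 + 0 − 8 − 4)/2 = 2/2 = 1.
(Structurally: 0 ring(s) + 1 π bond(s) = 1.)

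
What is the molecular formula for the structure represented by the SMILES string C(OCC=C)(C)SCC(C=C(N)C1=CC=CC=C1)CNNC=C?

C18H27N3OS

Heavy atoms from the SMILES: 18 C, 3 N, 1 O, 1 S.
Implicit hydrogens by atom environment:
  5 × C: 2 H each → 10
  5 × C: 1 H each → 5
  5 × C (aromatic): 1 H each → 5
  2 × N: 1 H each → 2
  1 × C: 3 H
  1 × C: no H
  1 × C (aromatic): no H
  1 × N: 2 H
  1 × O: no H
  1 × S: no H
  Total hydrogens = 27.
Molecular formula: C18H27N3OS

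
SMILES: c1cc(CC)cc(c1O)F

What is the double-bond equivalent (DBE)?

4

Molecular formula from the SMILES: C8H9FO.
DoU = (2C + 2 + N − H − X)/2 = (2·8 + 2 + 0 − 9 − 1)/2 = 8/2 = 4.
(Structurally: 1 ring(s) + 3 π bond(s) = 4.)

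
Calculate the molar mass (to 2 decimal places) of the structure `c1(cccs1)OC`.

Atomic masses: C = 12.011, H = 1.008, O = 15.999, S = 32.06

114.16

Molecular formula: C5H6OS.
M = 5×12.011 + 6×1.008 + 1×15.999 + 1×32.06 = 114.16 g/mol.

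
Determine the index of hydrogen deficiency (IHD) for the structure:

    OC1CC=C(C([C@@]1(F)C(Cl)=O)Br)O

Molecular formula from the SMILES: C7H7BrClFO3.
DoU = (2C + 2 + N − H − X)/2 = (2·7 + 2 + 0 − 7 − 3)/2 = 6/2 = 3.
(Structurally: 1 ring(s) + 2 π bond(s) = 3.)

3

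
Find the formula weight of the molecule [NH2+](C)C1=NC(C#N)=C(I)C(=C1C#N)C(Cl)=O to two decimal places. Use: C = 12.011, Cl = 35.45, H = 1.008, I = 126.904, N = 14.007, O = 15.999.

347.52

Molecular formula: C9H5ClIN4O+.
M = 9×12.011 + 1×35.45 + 5×1.008 + 1×126.904 + 4×14.007 + 1×15.999 = 347.52 g/mol.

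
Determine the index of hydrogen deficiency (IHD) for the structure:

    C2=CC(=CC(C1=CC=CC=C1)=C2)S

Molecular formula from the SMILES: C12H10S.
DoU = (2C + 2 + N − H − X)/2 = (2·12 + 2 + 0 − 10 − 0)/2 = 16/2 = 8.
(Structurally: 2 ring(s) + 6 π bond(s) = 8.)

8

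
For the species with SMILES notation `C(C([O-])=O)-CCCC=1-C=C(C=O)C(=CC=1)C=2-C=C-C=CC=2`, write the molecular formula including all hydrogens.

Heavy atoms from the SMILES: 18 C, 3 O.
Implicit hydrogens by atom environment:
  8 × C (aromatic): 1 H each → 8
  4 × C: 2 H each → 8
  4 × C (aromatic): no H
  2 × O: no H
  1 × C: 1 H
  1 × C: no H
  1 × O (charge -1): no H
  Total hydrogens = 17.
Net charge -1.
Molecular formula: C18H17O3-

C18H17O3-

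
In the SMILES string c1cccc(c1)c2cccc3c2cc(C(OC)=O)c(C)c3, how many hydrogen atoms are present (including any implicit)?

16

Hydrogens are implicit in SMILES; fill each atom to its normal valence:
  10 × C (aromatic): 1 H each → 10
  6 × C (aromatic): no H
  2 × C: 3 H each → 6
  2 × O: no H
  1 × C: no H
  Total hydrogens = 16.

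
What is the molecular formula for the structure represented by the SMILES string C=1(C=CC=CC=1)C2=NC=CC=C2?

Heavy atoms from the SMILES: 11 C, 1 N.
Implicit hydrogens by atom environment:
  9 × C (aromatic): 1 H each → 9
  2 × C (aromatic): no H
  1 × N (aromatic): no H
  Total hydrogens = 9.
Molecular formula: C11H9N

C11H9N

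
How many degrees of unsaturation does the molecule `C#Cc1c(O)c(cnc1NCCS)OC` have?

Molecular formula from the SMILES: C10H12N2O2S.
DoU = (2C + 2 + N − H − X)/2 = (2·10 + 2 + 2 − 12 − 0)/2 = 12/2 = 6.
(Structurally: 1 ring(s) + 5 π bond(s) = 6.)

6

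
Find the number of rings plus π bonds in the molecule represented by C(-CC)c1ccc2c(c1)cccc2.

Molecular formula from the SMILES: C13H14.
DoU = (2C + 2 + N − H − X)/2 = (2·13 + 2 + 0 − 14 − 0)/2 = 14/2 = 7.
(Structurally: 2 ring(s) + 5 π bond(s) = 7.)

7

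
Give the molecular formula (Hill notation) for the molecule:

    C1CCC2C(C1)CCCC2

Heavy atoms from the SMILES: 10 C.
Implicit hydrogens by atom environment:
  8 × C: 2 H each → 16
  2 × C: 1 H each → 2
  Total hydrogens = 18.
Molecular formula: C10H18

C10H18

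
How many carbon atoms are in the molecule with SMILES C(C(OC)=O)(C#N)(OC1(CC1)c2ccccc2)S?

13

The symbol for carbon appears 13 times in the SMILES. Lowercase c denotes aromatic carbon and counts toward C.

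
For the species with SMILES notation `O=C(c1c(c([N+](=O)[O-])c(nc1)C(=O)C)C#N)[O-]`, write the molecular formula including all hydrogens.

Heavy atoms from the SMILES: 9 C, 3 N, 5 O.
Implicit hydrogens by atom environment:
  4 × C (aromatic): no H
  3 × C: no H
  3 × O: no H
  2 × O (charge -1): no H
  1 × C: 3 H
  1 × C (aromatic): 1 H
  1 × N (aromatic): no H
  1 × N (charge +1): no H
  1 × N: no H
  Total hydrogens = 4.
Net charge -1.
Molecular formula: C9H4N3O5-

C9H4N3O5-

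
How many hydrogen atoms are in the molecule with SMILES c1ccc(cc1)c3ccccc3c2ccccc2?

14

Hydrogens are implicit in SMILES; fill each atom to its normal valence:
  14 × C (aromatic): 1 H each → 14
  4 × C (aromatic): no H
  Total hydrogens = 14.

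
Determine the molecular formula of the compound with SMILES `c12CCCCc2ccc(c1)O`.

C10H12O

Heavy atoms from the SMILES: 10 C, 1 O.
Implicit hydrogens by atom environment:
  4 × C: 2 H each → 8
  3 × C (aromatic): 1 H each → 3
  3 × C (aromatic): no H
  1 × O: 1 H
  Total hydrogens = 12.
Molecular formula: C10H12O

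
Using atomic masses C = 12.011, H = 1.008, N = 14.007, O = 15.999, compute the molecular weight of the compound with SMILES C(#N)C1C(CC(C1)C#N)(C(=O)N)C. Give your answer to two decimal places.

Molecular formula: C9H11N3O.
M = 9×12.011 + 11×1.008 + 3×14.007 + 1×15.999 = 177.21 g/mol.

177.21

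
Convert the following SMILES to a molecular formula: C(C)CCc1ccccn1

C9H13N

Heavy atoms from the SMILES: 9 C, 1 N.
Implicit hydrogens by atom environment:
  4 × C (aromatic): 1 H each → 4
  3 × C: 2 H each → 6
  1 × C: 3 H
  1 × C (aromatic): no H
  1 × N (aromatic): no H
  Total hydrogens = 13.
Molecular formula: C9H13N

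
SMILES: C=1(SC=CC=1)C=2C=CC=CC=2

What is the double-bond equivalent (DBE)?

Molecular formula from the SMILES: C10H8S.
DoU = (2C + 2 + N − H − X)/2 = (2·10 + 2 + 0 − 8 − 0)/2 = 14/2 = 7.
(Structurally: 2 ring(s) + 5 π bond(s) = 7.)

7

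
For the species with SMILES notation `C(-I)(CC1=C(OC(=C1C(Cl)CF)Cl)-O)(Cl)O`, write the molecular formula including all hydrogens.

C8H7Cl3FIO3

Heavy atoms from the SMILES: 8 C, 3 Cl, 1 F, 1 I, 3 O.
Implicit hydrogens by atom environment:
  4 × C (aromatic): no H
  3 × Cl: no H
  2 × C: 2 H each → 4
  2 × O: 1 H each → 2
  1 × C: 1 H
  1 × C: no H
  1 × F: no H
  1 × I: no H
  1 × O (aromatic): no H
  Total hydrogens = 7.
Molecular formula: C8H7Cl3FIO3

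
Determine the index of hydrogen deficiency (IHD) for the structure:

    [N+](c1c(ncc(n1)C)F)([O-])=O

5

Molecular formula from the SMILES: C5H4FN3O2.
DoU = (2C + 2 + N − H − X)/2 = (2·5 + 2 + 3 − 4 − 1)/2 = 10/2 = 5.
(Structurally: 1 ring(s) + 4 π bond(s) = 5.)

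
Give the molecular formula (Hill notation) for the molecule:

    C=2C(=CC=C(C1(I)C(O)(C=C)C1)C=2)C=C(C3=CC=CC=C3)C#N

C20H16INO

Heavy atoms from the SMILES: 20 C, 1 I, 1 N, 1 O.
Implicit hydrogens by atom environment:
  9 × C (aromatic): 1 H each → 9
  4 × C: no H
  3 × C (aromatic): no H
  2 × C: 2 H each → 4
  2 × C: 1 H each → 2
  1 × I: no H
  1 × N: no H
  1 × O: 1 H
  Total hydrogens = 16.
Molecular formula: C20H16INO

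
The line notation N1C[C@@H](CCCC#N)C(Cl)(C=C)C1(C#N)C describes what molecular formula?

C12H16ClN3

Heavy atoms from the SMILES: 12 C, 1 Cl, 3 N.
Implicit hydrogens by atom environment:
  5 × C: 2 H each → 10
  4 × C: no H
  2 × C: 1 H each → 2
  2 × N: no H
  1 × C: 3 H
  1 × Cl: no H
  1 × N: 1 H
  Total hydrogens = 16.
Molecular formula: C12H16ClN3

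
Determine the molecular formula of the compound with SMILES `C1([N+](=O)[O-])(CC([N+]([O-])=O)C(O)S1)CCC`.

C7H12N2O5S

Heavy atoms from the SMILES: 7 C, 2 N, 5 O, 1 S.
Implicit hydrogens by atom environment:
  3 × C: 2 H each → 6
  2 × C: 1 H each → 2
  2 × N (charge +1): no H
  2 × O: no H
  2 × O (charge -1): no H
  1 × C: 3 H
  1 × C: no H
  1 × O: 1 H
  1 × S: no H
  Total hydrogens = 12.
Molecular formula: C7H12N2O5S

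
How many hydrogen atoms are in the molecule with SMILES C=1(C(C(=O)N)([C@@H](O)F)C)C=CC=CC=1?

Hydrogens are implicit in SMILES; fill each atom to its normal valence:
  5 × C (aromatic): 1 H each → 5
  2 × C: no H
  1 × C: 3 H
  1 × C: 1 H
  1 × C (aromatic): no H
  1 × F: no H
  1 × N: 2 H
  1 × O: 1 H
  1 × O: no H
  Total hydrogens = 12.

12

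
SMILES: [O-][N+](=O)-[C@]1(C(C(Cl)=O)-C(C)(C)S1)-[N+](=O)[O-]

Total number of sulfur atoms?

The symbol for sulfur appears 1 time in the SMILES.

1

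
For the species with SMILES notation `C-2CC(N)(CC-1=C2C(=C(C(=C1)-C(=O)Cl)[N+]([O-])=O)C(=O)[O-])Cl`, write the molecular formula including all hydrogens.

Heavy atoms from the SMILES: 12 C, 2 Cl, 2 N, 5 O.
Implicit hydrogens by atom environment:
  5 × C (aromatic): no H
  3 × C: 2 H each → 6
  3 × C: no H
  3 × O: no H
  2 × Cl: no H
  2 × O (charge -1): no H
  1 × C (aromatic): 1 H
  1 × N: 2 H
  1 × N (charge +1): no H
  Total hydrogens = 9.
Net charge -1.
Molecular formula: C12H9Cl2N2O5-

C12H9Cl2N2O5-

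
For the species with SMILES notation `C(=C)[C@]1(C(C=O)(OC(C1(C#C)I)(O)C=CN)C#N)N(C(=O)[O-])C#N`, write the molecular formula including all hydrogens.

C14H10IN4O5-

Heavy atoms from the SMILES: 14 C, 1 I, 4 N, 5 O.
Implicit hydrogens by atom environment:
  8 × C: no H
  5 × C: 1 H each → 5
  3 × N: no H
  3 × O: no H
  1 × C: 2 H
  1 × I: no H
  1 × N: 2 H
  1 × O: 1 H
  1 × O (charge -1): no H
  Total hydrogens = 10.
Net charge -1.
Molecular formula: C14H10IN4O5-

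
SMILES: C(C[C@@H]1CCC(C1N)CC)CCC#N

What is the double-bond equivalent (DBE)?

Molecular formula from the SMILES: C12H22N2.
DoU = (2C + 2 + N − H − X)/2 = (2·12 + 2 + 2 − 22 − 0)/2 = 6/2 = 3.
(Structurally: 1 ring(s) + 2 π bond(s) = 3.)

3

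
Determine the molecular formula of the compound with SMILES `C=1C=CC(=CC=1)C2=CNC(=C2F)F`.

C10H7F2N

Heavy atoms from the SMILES: 10 C, 2 F, 1 N.
Implicit hydrogens by atom environment:
  6 × C (aromatic): 1 H each → 6
  4 × C (aromatic): no H
  2 × F: no H
  1 × N (aromatic): 1 H
  Total hydrogens = 7.
Molecular formula: C10H7F2N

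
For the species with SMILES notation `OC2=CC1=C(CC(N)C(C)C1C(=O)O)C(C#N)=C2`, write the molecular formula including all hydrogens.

Heavy atoms from the SMILES: 13 C, 2 N, 3 O.
Implicit hydrogens by atom environment:
  4 × C (aromatic): no H
  3 × C: 1 H each → 3
  2 × C (aromatic): 1 H each → 2
  2 × C: no H
  2 × O: 1 H each → 2
  1 × C: 3 H
  1 × C: 2 H
  1 × N: 2 H
  1 × N: no H
  1 × O: no H
  Total hydrogens = 14.
Molecular formula: C13H14N2O3

C13H14N2O3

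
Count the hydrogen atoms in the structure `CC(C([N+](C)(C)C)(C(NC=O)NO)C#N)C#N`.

Hydrogens are implicit in SMILES; fill each atom to its normal valence:
  4 × C: 3 H each → 12
  3 × C: 1 H each → 3
  3 × C: no H
  2 × N: 1 H each → 2
  2 × N: no H
  1 × N (charge +1): no H
  1 × O: 1 H
  1 × O: no H
  Total hydrogens = 18.

18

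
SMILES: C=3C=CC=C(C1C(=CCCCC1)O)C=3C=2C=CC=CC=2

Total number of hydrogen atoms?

Hydrogens are implicit in SMILES; fill each atom to its normal valence:
  9 × C (aromatic): 1 H each → 9
  4 × C: 2 H each → 8
  3 × C (aromatic): no H
  2 × C: 1 H each → 2
  1 × C: no H
  1 × O: 1 H
  Total hydrogens = 20.

20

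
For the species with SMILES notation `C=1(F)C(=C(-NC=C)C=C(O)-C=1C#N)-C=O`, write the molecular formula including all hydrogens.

Heavy atoms from the SMILES: 10 C, 1 F, 2 N, 2 O.
Implicit hydrogens by atom environment:
  5 × C (aromatic): no H
  2 × C: 1 H each → 2
  1 × C: 2 H
  1 × C (aromatic): 1 H
  1 × C: no H
  1 × F: no H
  1 × N: 1 H
  1 × N: no H
  1 × O: 1 H
  1 × O: no H
  Total hydrogens = 7.
Molecular formula: C10H7FN2O2

C10H7FN2O2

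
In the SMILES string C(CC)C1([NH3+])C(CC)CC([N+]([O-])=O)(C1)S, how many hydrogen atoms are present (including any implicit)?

Hydrogens are implicit in SMILES; fill each atom to its normal valence:
  5 × C: 2 H each → 10
  2 × C: 3 H each → 6
  2 × C: no H
  1 × C: 1 H
  1 × N (charge +1): 3 H
  1 × N (charge +1): no H
  1 × O: no H
  1 × O (charge -1): no H
  1 × S: 1 H
  Total hydrogens = 21.

21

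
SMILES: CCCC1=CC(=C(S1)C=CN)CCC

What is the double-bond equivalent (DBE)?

Molecular formula from the SMILES: C12H19NS.
DoU = (2C + 2 + N − H − X)/2 = (2·12 + 2 + 1 − 19 − 0)/2 = 8/2 = 4.
(Structurally: 1 ring(s) + 3 π bond(s) = 4.)

4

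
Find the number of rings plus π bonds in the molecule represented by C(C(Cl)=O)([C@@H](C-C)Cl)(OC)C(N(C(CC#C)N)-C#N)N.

5

Molecular formula from the SMILES: C12H18Cl2N4O2.
DoU = (2C + 2 + N − H − X)/2 = (2·12 + 2 + 4 − 18 − 2)/2 = 10/2 = 5.
(Structurally: 0 ring(s) + 5 π bond(s) = 5.)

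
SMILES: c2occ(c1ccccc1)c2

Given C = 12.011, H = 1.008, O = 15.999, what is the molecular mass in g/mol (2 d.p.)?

Molecular formula: C10H8O.
M = 10×12.011 + 8×1.008 + 1×15.999 = 144.17 g/mol.

144.17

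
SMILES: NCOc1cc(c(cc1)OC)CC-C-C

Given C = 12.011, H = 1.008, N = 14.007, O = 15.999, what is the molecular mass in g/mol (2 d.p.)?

Molecular formula: C12H19NO2.
M = 12×12.011 + 19×1.008 + 1×14.007 + 2×15.999 = 209.29 g/mol.

209.29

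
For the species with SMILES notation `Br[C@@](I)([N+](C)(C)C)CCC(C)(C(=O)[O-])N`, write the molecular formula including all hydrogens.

C9H18BrIN2O2

Heavy atoms from the SMILES: 1 Br, 9 C, 1 I, 2 N, 2 O.
Implicit hydrogens by atom environment:
  4 × C: 3 H each → 12
  3 × C: no H
  2 × C: 2 H each → 4
  1 × Br: no H
  1 × I: no H
  1 × N: 2 H
  1 × N (charge +1): no H
  1 × O: no H
  1 × O (charge -1): no H
  Total hydrogens = 18.
Molecular formula: C9H18BrIN2O2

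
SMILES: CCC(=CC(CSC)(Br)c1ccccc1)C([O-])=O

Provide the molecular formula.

C14H16BrO2S-

Heavy atoms from the SMILES: 1 Br, 14 C, 2 O, 1 S.
Implicit hydrogens by atom environment:
  5 × C (aromatic): 1 H each → 5
  3 × C: no H
  2 × C: 3 H each → 6
  2 × C: 2 H each → 4
  1 × Br: no H
  1 × C: 1 H
  1 × C (aromatic): no H
  1 × O: no H
  1 × O (charge -1): no H
  1 × S: no H
  Total hydrogens = 16.
Net charge -1.
Molecular formula: C14H16BrO2S-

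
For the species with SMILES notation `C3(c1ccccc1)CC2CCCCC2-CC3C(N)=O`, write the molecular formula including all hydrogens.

Heavy atoms from the SMILES: 17 C, 1 N, 1 O.
Implicit hydrogens by atom environment:
  6 × C: 2 H each → 12
  5 × C (aromatic): 1 H each → 5
  4 × C: 1 H each → 4
  1 × C (aromatic): no H
  1 × C: no H
  1 × N: 2 H
  1 × O: no H
  Total hydrogens = 23.
Molecular formula: C17H23NO

C17H23NO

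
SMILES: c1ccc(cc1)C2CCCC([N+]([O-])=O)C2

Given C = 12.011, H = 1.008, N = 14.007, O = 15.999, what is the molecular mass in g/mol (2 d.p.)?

Molecular formula: C12H15NO2.
M = 12×12.011 + 15×1.008 + 1×14.007 + 2×15.999 = 205.26 g/mol.

205.26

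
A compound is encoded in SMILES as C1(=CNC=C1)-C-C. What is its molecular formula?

Heavy atoms from the SMILES: 6 C, 1 N.
Implicit hydrogens by atom environment:
  3 × C (aromatic): 1 H each → 3
  1 × C: 3 H
  1 × C: 2 H
  1 × C (aromatic): no H
  1 × N (aromatic): 1 H
  Total hydrogens = 9.
Molecular formula: C6H9N

C6H9N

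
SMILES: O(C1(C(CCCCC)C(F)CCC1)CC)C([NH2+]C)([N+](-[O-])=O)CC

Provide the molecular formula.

C17H34FN2O3+

Heavy atoms from the SMILES: 17 C, 1 F, 2 N, 3 O.
Implicit hydrogens by atom environment:
  9 × C: 2 H each → 18
  4 × C: 3 H each → 12
  2 × C: 1 H each → 2
  2 × C: no H
  2 × O: no H
  1 × F: no H
  1 × N (charge +1): 2 H
  1 × N (charge +1): no H
  1 × O (charge -1): no H
  Total hydrogens = 34.
Net charge +1.
Molecular formula: C17H34FN2O3+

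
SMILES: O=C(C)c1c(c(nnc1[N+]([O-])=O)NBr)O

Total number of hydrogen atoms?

Hydrogens are implicit in SMILES; fill each atom to its normal valence:
  4 × C (aromatic): no H
  2 × N (aromatic): no H
  2 × O: no H
  1 × Br: no H
  1 × C: 3 H
  1 × C: no H
  1 × N: 1 H
  1 × N (charge +1): no H
  1 × O: 1 H
  1 × O (charge -1): no H
  Total hydrogens = 5.

5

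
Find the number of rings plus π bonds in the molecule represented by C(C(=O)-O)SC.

Molecular formula from the SMILES: C3H6O2S.
DoU = (2C + 2 + N − H − X)/2 = (2·3 + 2 + 0 − 6 − 0)/2 = 2/2 = 1.
(Structurally: 0 ring(s) + 1 π bond(s) = 1.)

1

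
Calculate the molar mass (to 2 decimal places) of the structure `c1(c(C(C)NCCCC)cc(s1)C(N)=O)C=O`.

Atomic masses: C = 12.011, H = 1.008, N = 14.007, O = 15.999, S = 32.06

Molecular formula: C12H18N2O2S.
M = 12×12.011 + 18×1.008 + 2×14.007 + 2×15.999 + 1×32.06 = 254.35 g/mol.

254.35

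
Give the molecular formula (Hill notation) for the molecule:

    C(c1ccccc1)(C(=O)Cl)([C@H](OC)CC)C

Heavy atoms from the SMILES: 13 C, 1 Cl, 2 O.
Implicit hydrogens by atom environment:
  5 × C (aromatic): 1 H each → 5
  3 × C: 3 H each → 9
  2 × C: no H
  2 × O: no H
  1 × C: 2 H
  1 × C: 1 H
  1 × C (aromatic): no H
  1 × Cl: no H
  Total hydrogens = 17.
Molecular formula: C13H17ClO2

C13H17ClO2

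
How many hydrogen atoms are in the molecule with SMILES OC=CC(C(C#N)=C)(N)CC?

Hydrogens are implicit in SMILES; fill each atom to its normal valence:
  3 × C: no H
  2 × C: 2 H each → 4
  2 × C: 1 H each → 2
  1 × C: 3 H
  1 × N: 2 H
  1 × N: no H
  1 × O: 1 H
  Total hydrogens = 12.

12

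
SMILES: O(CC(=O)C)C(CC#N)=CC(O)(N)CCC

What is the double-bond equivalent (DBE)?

Molecular formula from the SMILES: C11H18N2O3.
DoU = (2C + 2 + N − H − X)/2 = (2·11 + 2 + 2 − 18 − 0)/2 = 8/2 = 4.
(Structurally: 0 ring(s) + 4 π bond(s) = 4.)

4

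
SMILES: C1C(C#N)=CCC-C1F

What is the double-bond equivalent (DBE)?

Molecular formula from the SMILES: C7H8FN.
DoU = (2C + 2 + N − H − X)/2 = (2·7 + 2 + 1 − 8 − 1)/2 = 8/2 = 4.
(Structurally: 1 ring(s) + 3 π bond(s) = 4.)

4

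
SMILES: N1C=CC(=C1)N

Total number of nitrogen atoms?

The symbol for nitrogen appears 2 times in the SMILES.

2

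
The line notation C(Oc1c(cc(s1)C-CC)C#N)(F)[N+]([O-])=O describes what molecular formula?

C9H9FN2O3S

Heavy atoms from the SMILES: 9 C, 1 F, 2 N, 3 O, 1 S.
Implicit hydrogens by atom environment:
  3 × C (aromatic): no H
  2 × C: 2 H each → 4
  2 × O: no H
  1 × C: 3 H
  1 × C (aromatic): 1 H
  1 × C: 1 H
  1 × C: no H
  1 × F: no H
  1 × N: no H
  1 × N (charge +1): no H
  1 × O (charge -1): no H
  1 × S (aromatic): no H
  Total hydrogens = 9.
Molecular formula: C9H9FN2O3S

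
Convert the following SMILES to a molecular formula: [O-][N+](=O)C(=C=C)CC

C5H7NO2

Heavy atoms from the SMILES: 5 C, 1 N, 2 O.
Implicit hydrogens by atom environment:
  2 × C: 2 H each → 4
  2 × C: no H
  1 × C: 3 H
  1 × N (charge +1): no H
  1 × O: no H
  1 × O (charge -1): no H
  Total hydrogens = 7.
Molecular formula: C5H7NO2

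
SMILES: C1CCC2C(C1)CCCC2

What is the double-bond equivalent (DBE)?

Molecular formula from the SMILES: C10H18.
DoU = (2C + 2 + N − H − X)/2 = (2·10 + 2 + 0 − 18 − 0)/2 = 4/2 = 2.
(Structurally: 2 ring(s) + 0 π bond(s) = 2.)

2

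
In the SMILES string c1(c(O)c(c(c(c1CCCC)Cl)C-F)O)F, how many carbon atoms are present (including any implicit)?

The symbol for carbon appears 11 times in the SMILES. Lowercase c denotes aromatic carbon and counts toward C.

11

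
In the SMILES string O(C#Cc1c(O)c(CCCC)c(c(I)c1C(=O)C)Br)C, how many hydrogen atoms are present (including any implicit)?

Hydrogens are implicit in SMILES; fill each atom to its normal valence:
  6 × C (aromatic): no H
  3 × C: 3 H each → 9
  3 × C: 2 H each → 6
  3 × C: no H
  2 × O: no H
  1 × Br: no H
  1 × I: no H
  1 × O: 1 H
  Total hydrogens = 16.

16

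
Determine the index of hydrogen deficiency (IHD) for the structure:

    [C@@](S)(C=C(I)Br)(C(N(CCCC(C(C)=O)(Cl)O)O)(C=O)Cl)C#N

Molecular formula from the SMILES: C12H14BrCl2IN2O4S.
DoU = (2C + 2 + N − H − X)/2 = (2·12 + 2 + 2 − 14 − 4)/2 = 10/2 = 5.
(Structurally: 0 ring(s) + 5 π bond(s) = 5.)

5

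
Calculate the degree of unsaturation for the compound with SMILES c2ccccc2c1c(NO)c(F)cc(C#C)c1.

Molecular formula from the SMILES: C14H10FNO.
DoU = (2C + 2 + N − H − X)/2 = (2·14 + 2 + 1 − 10 − 1)/2 = 20/2 = 10.
(Structurally: 2 ring(s) + 8 π bond(s) = 10.)

10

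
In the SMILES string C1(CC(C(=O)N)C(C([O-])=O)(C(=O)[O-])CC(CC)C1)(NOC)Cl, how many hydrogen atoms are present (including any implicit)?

19

Hydrogens are implicit in SMILES; fill each atom to its normal valence:
  5 × C: no H
  4 × C: 2 H each → 8
  4 × O: no H
  2 × C: 3 H each → 6
  2 × C: 1 H each → 2
  2 × O (charge -1): no H
  1 × Cl: no H
  1 × N: 2 H
  1 × N: 1 H
  Total hydrogens = 19.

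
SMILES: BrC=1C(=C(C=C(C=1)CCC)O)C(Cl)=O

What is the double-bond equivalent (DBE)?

Molecular formula from the SMILES: C10H10BrClO2.
DoU = (2C + 2 + N − H − X)/2 = (2·10 + 2 + 0 − 10 − 2)/2 = 10/2 = 5.
(Structurally: 1 ring(s) + 4 π bond(s) = 5.)

5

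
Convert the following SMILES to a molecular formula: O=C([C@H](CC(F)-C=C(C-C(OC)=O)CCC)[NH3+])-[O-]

Heavy atoms from the SMILES: 12 C, 1 F, 1 N, 4 O.
Implicit hydrogens by atom environment:
  4 × C: 2 H each → 8
  3 × C: 1 H each → 3
  3 × C: no H
  3 × O: no H
  2 × C: 3 H each → 6
  1 × F: no H
  1 × N (charge +1): 3 H
  1 × O (charge -1): no H
  Total hydrogens = 20.
Molecular formula: C12H20FNO4

C12H20FNO4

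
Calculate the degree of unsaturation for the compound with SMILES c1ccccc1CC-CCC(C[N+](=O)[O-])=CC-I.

Molecular formula from the SMILES: C14H18INO2.
DoU = (2C + 2 + N − H − X)/2 = (2·14 + 2 + 1 − 18 − 1)/2 = 12/2 = 6.
(Structurally: 1 ring(s) + 5 π bond(s) = 6.)

6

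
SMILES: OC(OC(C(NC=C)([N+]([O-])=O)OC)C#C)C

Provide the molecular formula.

Heavy atoms from the SMILES: 9 C, 2 N, 5 O.
Implicit hydrogens by atom environment:
  4 × C: 1 H each → 4
  3 × O: no H
  2 × C: 3 H each → 6
  2 × C: no H
  1 × C: 2 H
  1 × N: 1 H
  1 × N (charge +1): no H
  1 × O: 1 H
  1 × O (charge -1): no H
  Total hydrogens = 14.
Molecular formula: C9H14N2O5

C9H14N2O5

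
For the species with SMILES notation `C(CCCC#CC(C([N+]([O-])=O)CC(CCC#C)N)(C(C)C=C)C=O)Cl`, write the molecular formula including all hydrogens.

Heavy atoms from the SMILES: 19 C, 1 Cl, 2 N, 3 O.
Implicit hydrogens by atom environment:
  8 × C: 2 H each → 16
  6 × C: 1 H each → 6
  4 × C: no H
  2 × O: no H
  1 × C: 3 H
  1 × Cl: no H
  1 × N: 2 H
  1 × N (charge +1): no H
  1 × O (charge -1): no H
  Total hydrogens = 27.
Molecular formula: C19H27ClN2O3

C19H27ClN2O3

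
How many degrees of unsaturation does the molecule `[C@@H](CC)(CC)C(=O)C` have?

Molecular formula from the SMILES: C7H14O.
DoU = (2C + 2 + N − H − X)/2 = (2·7 + 2 + 0 − 14 − 0)/2 = 2/2 = 1.
(Structurally: 0 ring(s) + 1 π bond(s) = 1.)

1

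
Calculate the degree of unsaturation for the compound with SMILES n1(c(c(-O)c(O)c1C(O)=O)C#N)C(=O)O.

7

Molecular formula from the SMILES: C7H4N2O6.
DoU = (2C + 2 + N − H − X)/2 = (2·7 + 2 + 2 − 4 − 0)/2 = 14/2 = 7.
(Structurally: 1 ring(s) + 6 π bond(s) = 7.)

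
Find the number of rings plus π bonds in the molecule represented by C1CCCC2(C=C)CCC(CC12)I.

3

Molecular formula from the SMILES: C12H19I.
DoU = (2C + 2 + N − H − X)/2 = (2·12 + 2 + 0 − 19 − 1)/2 = 6/2 = 3.
(Structurally: 2 ring(s) + 1 π bond(s) = 3.)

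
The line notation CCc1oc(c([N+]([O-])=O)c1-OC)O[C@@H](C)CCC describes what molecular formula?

C12H19NO5

Heavy atoms from the SMILES: 12 C, 1 N, 5 O.
Implicit hydrogens by atom environment:
  4 × C: 3 H each → 12
  4 × C (aromatic): no H
  3 × C: 2 H each → 6
  3 × O: no H
  1 × C: 1 H
  1 × N (charge +1): no H
  1 × O (aromatic): no H
  1 × O (charge -1): no H
  Total hydrogens = 19.
Molecular formula: C12H19NO5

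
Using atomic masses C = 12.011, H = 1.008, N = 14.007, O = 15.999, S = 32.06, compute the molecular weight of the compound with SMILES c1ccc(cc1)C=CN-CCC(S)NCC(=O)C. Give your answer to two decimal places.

264.39

Molecular formula: C14H20N2OS.
M = 14×12.011 + 20×1.008 + 2×14.007 + 1×15.999 + 1×32.06 = 264.39 g/mol.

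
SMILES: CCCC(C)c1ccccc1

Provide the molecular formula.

Heavy atoms from the SMILES: 11 C.
Implicit hydrogens by atom environment:
  5 × C (aromatic): 1 H each → 5
  2 × C: 3 H each → 6
  2 × C: 2 H each → 4
  1 × C: 1 H
  1 × C (aromatic): no H
  Total hydrogens = 16.
Molecular formula: C11H16

C11H16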